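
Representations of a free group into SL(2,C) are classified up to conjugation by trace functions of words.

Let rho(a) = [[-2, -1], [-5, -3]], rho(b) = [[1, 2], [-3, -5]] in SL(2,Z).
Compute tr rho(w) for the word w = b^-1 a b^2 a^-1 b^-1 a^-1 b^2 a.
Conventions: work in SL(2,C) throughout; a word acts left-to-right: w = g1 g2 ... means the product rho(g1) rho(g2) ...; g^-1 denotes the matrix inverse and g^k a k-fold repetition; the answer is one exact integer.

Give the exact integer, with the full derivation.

52654

rho(b^-1) = [[-5, -2], [3, 1]]
... * rho(a) = [[-2, -1], [-5, -3]]  ->  [[20, 11], [-11, -6]]
... * rho(b) = [[1, 2], [-3, -5]]  ->  [[-13, -15], [7, 8]]
... * rho(b) = [[1, 2], [-3, -5]]  ->  [[32, 49], [-17, -26]]
... * rho(a^-1) = [[-3, 1], [5, -2]]  ->  [[149, -66], [-79, 35]]
... * rho(b^-1) = [[-5, -2], [3, 1]]  ->  [[-943, -364], [500, 193]]
... * rho(a^-1) = [[-3, 1], [5, -2]]  ->  [[1009, -215], [-535, 114]]
... * rho(b) = [[1, 2], [-3, -5]]  ->  [[1654, 3093], [-877, -1640]]
... * rho(b) = [[1, 2], [-3, -5]]  ->  [[-7625, -12157], [4043, 6446]]
... * rho(a) = [[-2, -1], [-5, -3]]  ->  [[76035, 44096], [-40316, -23381]]
tr = 76035 + -23381 = 52654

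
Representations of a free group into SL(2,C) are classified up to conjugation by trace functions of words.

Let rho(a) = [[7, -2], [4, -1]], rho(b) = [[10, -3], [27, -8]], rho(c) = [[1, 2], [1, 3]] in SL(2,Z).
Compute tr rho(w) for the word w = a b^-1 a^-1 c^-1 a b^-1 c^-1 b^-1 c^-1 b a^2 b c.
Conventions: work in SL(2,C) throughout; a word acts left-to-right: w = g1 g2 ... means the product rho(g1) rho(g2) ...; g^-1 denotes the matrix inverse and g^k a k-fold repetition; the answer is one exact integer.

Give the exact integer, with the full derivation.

rho(a) = [[7, -2], [4, -1]]
... * rho(b^-1) = [[-8, 3], [-27, 10]]  ->  [[-2, 1], [-5, 2]]
... * rho(a^-1) = [[-1, 2], [-4, 7]]  ->  [[-2, 3], [-3, 4]]
... * rho(c^-1) = [[3, -2], [-1, 1]]  ->  [[-9, 7], [-13, 10]]
... * rho(a) = [[7, -2], [4, -1]]  ->  [[-35, 11], [-51, 16]]
... * rho(b^-1) = [[-8, 3], [-27, 10]]  ->  [[-17, 5], [-24, 7]]
... * rho(c^-1) = [[3, -2], [-1, 1]]  ->  [[-56, 39], [-79, 55]]
... * rho(b^-1) = [[-8, 3], [-27, 10]]  ->  [[-605, 222], [-853, 313]]
... * rho(c^-1) = [[3, -2], [-1, 1]]  ->  [[-2037, 1432], [-2872, 2019]]
... * rho(b) = [[10, -3], [27, -8]]  ->  [[18294, -5345], [25793, -7536]]
... * rho(a) = [[7, -2], [4, -1]]  ->  [[106678, -31243], [150407, -44050]]
... * rho(a) = [[7, -2], [4, -1]]  ->  [[621774, -182113], [876649, -256764]]
... * rho(b) = [[10, -3], [27, -8]]  ->  [[1300689, -408418], [1833862, -575835]]
... * rho(c) = [[1, 2], [1, 3]]  ->  [[892271, 1376124], [1258027, 1940219]]
tr = 892271 + 1940219 = 2832490

2832490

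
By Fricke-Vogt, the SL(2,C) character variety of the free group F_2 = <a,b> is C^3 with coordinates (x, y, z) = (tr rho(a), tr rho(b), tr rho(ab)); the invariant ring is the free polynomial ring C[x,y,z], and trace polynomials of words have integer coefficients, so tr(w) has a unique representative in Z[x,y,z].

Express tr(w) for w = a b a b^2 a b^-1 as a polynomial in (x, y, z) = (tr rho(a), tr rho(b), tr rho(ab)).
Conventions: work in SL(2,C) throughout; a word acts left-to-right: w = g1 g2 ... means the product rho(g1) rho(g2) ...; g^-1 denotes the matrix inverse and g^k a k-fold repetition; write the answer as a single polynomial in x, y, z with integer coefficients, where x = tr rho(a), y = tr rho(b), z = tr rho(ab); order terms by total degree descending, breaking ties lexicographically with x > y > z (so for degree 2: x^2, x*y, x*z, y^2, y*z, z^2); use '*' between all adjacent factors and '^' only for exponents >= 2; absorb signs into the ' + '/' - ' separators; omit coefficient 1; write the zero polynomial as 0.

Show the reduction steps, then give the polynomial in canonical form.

and tr(a b a b) = tr(a b) tr(a b) - tr(1)   [split at repeated a] = z^2 - 2
tr(a b a) = tr(a) tr(b a) - tr(b) = x*z - y
tr(b a b^2 a) = tr(b) tr(a b a b) - tr(a b a) = y*z^2 - x*z - y
next, tr(a b^2) = tr(b) tr(a b) - tr(a) = y*z - x
and tr(b a b^2) = tr(b) tr(a b^2) - tr(a b) = y^2*z - x*y - z
next, tr(a b a b^2 a) = tr(a) tr(b a b^2 a) - tr(b a b^2) = x*y*z^2 - x^2*z - y^2*z + z
next, tr(a b a b a b) = tr(b a b a) tr(b a) - tr(a b)   [split at repeated b] = z^3 - 3*z
tr(a b a b a) = tr(a) tr(b a b a) - tr(b a b) = x*z^2 - y*z - x
tr(a b a b^2 a b) = tr(b) tr(a b a b a b) - tr(a b a b a) = y*z^3 - x*z^2 - 2*y*z + x
tr(a b a b^2 a b^-1) = tr(a b a b^2 a) tr(b) - tr(a b a b^2 a b) = x*y^2*z^2 - x^2*y*z - y^3*z - y*z^3 + x*z^2 + 3*y*z - x

x*y^2*z^2 - x^2*y*z - y^3*z - y*z^3 + x*z^2 + 3*y*z - x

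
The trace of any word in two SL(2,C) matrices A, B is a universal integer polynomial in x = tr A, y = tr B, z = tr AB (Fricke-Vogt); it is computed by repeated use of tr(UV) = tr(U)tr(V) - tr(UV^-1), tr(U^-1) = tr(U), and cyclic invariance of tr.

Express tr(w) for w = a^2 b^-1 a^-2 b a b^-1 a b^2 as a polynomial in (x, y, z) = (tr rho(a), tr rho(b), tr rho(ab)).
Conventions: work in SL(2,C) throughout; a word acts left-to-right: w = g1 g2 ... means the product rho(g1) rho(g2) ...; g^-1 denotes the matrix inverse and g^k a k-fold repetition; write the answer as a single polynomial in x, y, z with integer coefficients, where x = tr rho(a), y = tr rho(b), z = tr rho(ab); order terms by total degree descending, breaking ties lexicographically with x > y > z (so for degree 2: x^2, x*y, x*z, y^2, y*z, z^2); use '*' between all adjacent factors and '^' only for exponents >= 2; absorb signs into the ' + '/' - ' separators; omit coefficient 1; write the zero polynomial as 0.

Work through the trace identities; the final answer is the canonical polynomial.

tr(a^2 b) = tr(a) * tr(b a) - tr(b)   [square of a] = x*z - y
tr(a^2) = tr(a) * tr(a) - tr(1)   [square of a] = x^2 - 2
tr(b^2 a^2) = tr(b) * tr(a^2 b) - tr(a^2)   [square of b] = x*y*z - x^2 - y^2 + 2
tr(b^2 a) = tr(b) * tr(a b) - tr(a)   [square of b] = y*z - x
tr(a b^2 a^2) = tr(a) * tr(b^2 a^2) - tr(b^2 a)   [square of a] = x^2*y*z - x^3 - x*y^2 - y*z + 3*x
tr(a b^2 a^3) = tr(a) * tr(a b^2 a^2) - tr(a b^2 a)   [square of a] = x^3*y*z - x^4 - x^2*y^2 - 2*x*y*z + 4*x^2 + y^2 - 2
tr(a b a b) = tr(b a) * tr(b a) - tr(1)   [split at a repeated b] = z^2 - 2
tr(b a b^2 a) = tr(b) * tr(a b a b) - tr(a b a)   [square of b] = y*z^2 - x*z - y
tr(b a b^2) = tr(b) * tr(b a b) - tr(b a)   [square of b] = y^2*z - x*y - z
tr(b a b^2 a^2) = tr(a) * tr(b a b^2 a) - tr(b a b^2)   [square of a] = x*y*z^2 - x^2*z - y^2*z + z
tr(a b^2 a^3 b) = tr(a) * tr(b a b^2 a^2) - tr(b a b^2 a)   [square of a] = x^2*y*z^2 - x^3*z - x*y^2*z - y*z^2 + 2*x*z + y
tr(a b^-1 a b^2 a^2) = tr(a b^2 a^3) * tr(b) - tr(a b^2 a^3 b)   [inverse elimination on b] = x^3*y^2*z - x^4*y - x^2*y^3 - x^2*y*z^2 + x^3*z - x*y^2*z + 4*x^2*y + y^3 + y*z^2 - 2*x*z - 3*y
tr(b a^2 b a) = tr(a) * tr(b a b a) - tr(b a b)   [square of a] = x*z^2 - y*z - x
tr(a b a^2 b a) = tr(a) * tr(b a^2 b a) - tr(b a^2 b)   [square of a] = x^2*z^2 - 2*x*y*z + y^2 - 2
tr(a^3 b a^2 b) = tr(a) * tr(a b a^2 b a) - tr(a b a^2 b)   [square of a] = x^3*z^2 - 2*x^2*y*z + x*y^2 - x*z^2 + y*z - x
tr(b a^3) = tr(a) * tr(a b a) - tr(a b)   [square of a] = x^2*z - x*y - z
tr(a^3 b a) = tr(a) * tr(b a^3) - tr(b a^2)   [square of a] = x^3*z - x^2*y - 2*x*z + y
tr(a^3 b a^2) = tr(a) * tr(a^3 b a) - tr(a^3 b)   [square of a] = x^4*z - x^3*y - 3*x^2*z + 2*x*y + z
tr(a b^2 a^3 b a) = tr(b) * tr(a^3 b a^2 b) - tr(a^3 b a^2)   [square of b] = x^3*y*z^2 - x^4*z - 2*x^2*y^2*z + x^3*y + x*y^3 - x*y*z^2 + 3*x^2*z + y^2*z - 3*x*y - z
tr(a b a b a b) = tr(a b) * tr(a b a b) - tr(a^-1 b^-1)   [split at a repeated a] = z^3 - 3*z
tr(b a b a b^2 a) = tr(b) * tr(a b a b a b) - tr(a b a b a)   [square of b] = y*z^3 - x*z^2 - 2*y*z + x
tr(b a b a b^2) = tr(b) * tr(b a b a b) - tr(b a b a)   [square of b] = y^2*z^2 - x*y*z - y^2 - z^2 + 2
tr(a b a b a b^2 a) = tr(a) * tr(b a b a b^2 a) - tr(b a b a b^2)   [square of a] = x*y*z^3 - x^2*z^2 - y^2*z^2 - x*y*z + x^2 + y^2 + z^2 - 2
tr(a b^2 a^3 b a b) = tr(a) * tr(a b a b a b^2 a) - tr(a b a b a b^2)   [square of a] = x^2*y*z^3 - x^3*z^2 - x*y^2*z^2 - x^2*y*z - y*z^3 + x^3 + x*y^2 + 2*x*z^2 + 2*y*z - 3*x
tr(a b a b^-1 a b^2 a^2) = tr(a b^2 a^3 b a) * tr(b) - tr(a b^2 a^3 b a b)   [inverse elimination on b] = x^3*y^2*z^2 - x^4*y*z - 2*x^2*y^3*z - x^2*y*z^3 + x^3*y^2 + x^3*z^2 + x*y^4 + 4*x^2*y*z + y^3*z + y*z^3 - x^3 - 4*x*y^2 - 2*x*z^2 - 3*y*z + 3*x
tr(b a b a^2 b a) = tr(a) * tr(b a b a b a) - tr(b a b a b)   [square of a] = x*z^3 - y*z^2 - 2*x*z + y
tr(b a b a^2 b) = tr(b) * tr(a b a^2 b) - tr(a b a^2)   [square of b] = x*y*z^2 - x^2*z - y^2*z + z
tr(a^2 b a b a^2 b) = tr(a) * tr(b a b a^2 b a) - tr(b a b a^2 b)   [square of a] = x^2*z^3 - 2*x*y*z^2 - x^2*z + y^2*z + x*y - z
tr(a^2 b a b a) = tr(a) * tr(b a b a^2) - tr(b a b a)   [square of a] = x^2*z^2 - x*y*z - x^2 - z^2 + 2
tr(a^2 b a b a^2) = tr(a) * tr(a^2 b a b a) - tr(a^2 b a b)   [square of a] = x^3*z^2 - x^2*y*z - x^3 - 2*x*z^2 + y*z + 3*x
tr(a b^2 a^2 b a b a) = tr(b) * tr(a^2 b a b a^2 b) - tr(a^2 b a b a^2)   [square of b] = x^2*y*z^3 - x^3*z^2 - 2*x*y^2*z^2 + y^3*z + x^3 + x*y^2 + 2*x*z^2 - 2*y*z - 3*x
tr(a b a b a b a b) = tr(a b a b a b) * tr(a b) - tr(b a b a)   [split at a repeated a] = z^4 - 4*z^2 + 2
tr(b a b a b a b^2 a) = tr(b) * tr(a b a b a b a b) - tr(a b a b a b a)   [square of b] = y*z^4 - x*z^3 - 3*y*z^2 + 2*x*z + y
tr(b a b a b a b^2) = tr(b) * tr(a b a b a b^2) - tr(a b a b a b)   [square of b] = y^2*z^3 - x*y*z^2 - 2*y^2*z - z^3 + x*y + 3*z
tr(a b^2 a^2 b a b a b) = tr(a) * tr(b a b a b a b^2 a) - tr(b a b a b a b^2)   [square of a] = x*y*z^4 - x^2*z^3 - y^2*z^3 - 2*x*y*z^2 + 2*x^2*z + 2*y^2*z + z^3 - 3*z
tr(a b a b^-1 a b^2 a^2 b) = tr(a b^2 a^2 b a b a) * tr(b) - tr(a b^2 a^2 b a b a b)   [inverse elimination on b] = x^2*y^2*z^3 - x^3*y*z^2 - 2*x*y^3*z^2 - x*y*z^4 + x^2*z^3 + y^4*z + y^2*z^3 + x^3*y + x*y^3 + 4*x*y*z^2 - 2*x^2*z - 4*y^2*z - z^3 - 3*x*y + 3*z
tr(b a b^-1 a b^2 a^2 b^-1 a) = tr(a b a b^-1 a b^2 a^2) * tr(b) - tr(a b a b^-1 a b^2 a^2 b)   [inverse elimination on b] = x^3*y^3*z^2 - x^4*y^2*z - 2*x^2*y^4*z - 2*x^2*y^2*z^3 + x^3*y^3 + 2*x^3*y*z^2 + x*y^5 + 2*x*y^3*z^2 + x*y*z^4 + 4*x^2*y^2*z - x^2*z^3 - 2*x^3*y - 5*x*y^3 - 6*x*y*z^2 + 2*x^2*z + y^2*z + z^3 + 6*x*y - 3*z
tr(a^-1 b a b^-1 a b^2 a^2 b^-1) = tr(b a b^-1 a b^2 a^2 b^-1) * tr(a) - tr(b a b^-1 a b^2 a^2 b^-1 a)   [inverse elimination on a] = -x^3*y^3*z^2 + 2*x^4*y^2*z + 2*x^2*y^4*z + 2*x^2*y^2*z^3 - x^5*y - 2*x^3*y^3 - 3*x^3*y*z^2 - x*y^5 - 2*x*y^3*z^2 - x*y*z^4 + x^4*z - 5*x^2*y^2*z + x^2*z^3 + 6*x^3*y + 6*x*y^3 + 7*x*y*z^2 - 4*x^2*z - y^2*z - z^3 - 9*x*y + 3*z
tr(a^2 b^-1 a^-2 b a b^-1 a b^2) = tr(a^-1 b a b^-1 a b^2 a^2 b^-1) * tr(a) - tr(a^-1 b a b^-1 a b^2 a^2 b^-1 a)   [inverse elimination on a] = -x^4*y^3*z^2 + 2*x^5*y^2*z + 2*x^3*y^4*z + 2*x^3*y^2*z^3 - x^6*y - 2*x^4*y^3 - 3*x^4*y*z^2 - x^2*y^5 - 2*x^2*y^3*z^2 - x^2*y*z^4 + x^5*z - 6*x^3*y^2*z + x^3*z^3 + 7*x^4*y + 7*x^2*y^3 + 8*x^2*y*z^2 - 5*x^3*z - x*z^3 - 13*x^2*y - y^3 - y*z^2 + 5*x*z + 3*y

-x^4*y^3*z^2 + 2*x^5*y^2*z + 2*x^3*y^4*z + 2*x^3*y^2*z^3 - x^6*y - 2*x^4*y^3 - 3*x^4*y*z^2 - x^2*y^5 - 2*x^2*y^3*z^2 - x^2*y*z^4 + x^5*z - 6*x^3*y^2*z + x^3*z^3 + 7*x^4*y + 7*x^2*y^3 + 8*x^2*y*z^2 - 5*x^3*z - x*z^3 - 13*x^2*y - y^3 - y*z^2 + 5*x*z + 3*y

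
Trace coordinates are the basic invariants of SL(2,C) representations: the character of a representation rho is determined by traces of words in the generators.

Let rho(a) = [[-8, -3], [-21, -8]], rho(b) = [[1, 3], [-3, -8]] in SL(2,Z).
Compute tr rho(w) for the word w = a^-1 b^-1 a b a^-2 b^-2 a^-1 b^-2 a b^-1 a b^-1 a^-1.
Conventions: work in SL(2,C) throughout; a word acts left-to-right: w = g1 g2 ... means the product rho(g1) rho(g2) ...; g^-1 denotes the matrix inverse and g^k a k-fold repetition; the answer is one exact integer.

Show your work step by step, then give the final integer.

rho(a^-1) = [[-8, 3], [21, -8]]
... * rho(b^-1) = [[-8, -3], [3, 1]]  ->  [[73, 27], [-192, -71]]
... * rho(a) = [[-8, -3], [-21, -8]]  ->  [[-1151, -435], [3027, 1144]]
... * rho(b) = [[1, 3], [-3, -8]]  ->  [[154, 27], [-405, -71]]
... * rho(a^-1) = [[-8, 3], [21, -8]]  ->  [[-665, 246], [1749, -647]]
... * rho(a^-1) = [[-8, 3], [21, -8]]  ->  [[10486, -3963], [-27579, 10423]]
... * rho(b^-1) = [[-8, -3], [3, 1]]  ->  [[-95777, -35421], [251901, 93160]]
... * rho(b^-1) = [[-8, -3], [3, 1]]  ->  [[659953, 251910], [-1735728, -662543]]
... * rho(a^-1) = [[-8, 3], [21, -8]]  ->  [[10486, -35421], [-27579, 93160]]
... * rho(b^-1) = [[-8, -3], [3, 1]]  ->  [[-190151, -66879], [500112, 175897]]
... * rho(b^-1) = [[-8, -3], [3, 1]]  ->  [[1320571, 503574], [-3473205, -1324439]]
... * rho(a) = [[-8, -3], [-21, -8]]  ->  [[-21139622, -7990305], [55598859, 21015127]]
... * rho(b^-1) = [[-8, -3], [3, 1]]  ->  [[145146061, 55428561], [-381745491, -145781450]]
... * rho(a) = [[-8, -3], [-21, -8]]  ->  [[-2325168269, -878866671], [6115374378, 2311488073]]
... * rho(b^-1) = [[-8, -3], [3, 1]]  ->  [[15964746139, 6096638136], [-41988530805, -16034635061]]
... * rho(a^-1) = [[-8, 3], [21, -8]]  ->  [[311431744, -878866671], [-819089841, 2311488073]]
tr = 311431744 + 2311488073 = 2622919817

2622919817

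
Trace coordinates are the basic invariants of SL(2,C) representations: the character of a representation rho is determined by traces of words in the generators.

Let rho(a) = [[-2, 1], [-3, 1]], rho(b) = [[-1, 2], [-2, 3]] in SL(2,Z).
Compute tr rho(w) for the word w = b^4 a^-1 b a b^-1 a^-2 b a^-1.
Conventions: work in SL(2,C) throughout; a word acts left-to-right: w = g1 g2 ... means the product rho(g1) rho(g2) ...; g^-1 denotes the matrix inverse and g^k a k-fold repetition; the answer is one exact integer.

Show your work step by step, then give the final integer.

-50

rho(b) = [[-1, 2], [-2, 3]]
... * rho(b) = [[-1, 2], [-2, 3]]  ->  [[-3, 4], [-4, 5]]
... * rho(b) = [[-1, 2], [-2, 3]]  ->  [[-5, 6], [-6, 7]]
... * rho(b) = [[-1, 2], [-2, 3]]  ->  [[-7, 8], [-8, 9]]
... * rho(a^-1) = [[1, -1], [3, -2]]  ->  [[17, -9], [19, -10]]
... * rho(b) = [[-1, 2], [-2, 3]]  ->  [[1, 7], [1, 8]]
... * rho(a) = [[-2, 1], [-3, 1]]  ->  [[-23, 8], [-26, 9]]
... * rho(b^-1) = [[3, -2], [2, -1]]  ->  [[-53, 38], [-60, 43]]
... * rho(a^-1) = [[1, -1], [3, -2]]  ->  [[61, -23], [69, -26]]
... * rho(a^-1) = [[1, -1], [3, -2]]  ->  [[-8, -15], [-9, -17]]
... * rho(b) = [[-1, 2], [-2, 3]]  ->  [[38, -61], [43, -69]]
... * rho(a^-1) = [[1, -1], [3, -2]]  ->  [[-145, 84], [-164, 95]]
tr = -145 + 95 = -50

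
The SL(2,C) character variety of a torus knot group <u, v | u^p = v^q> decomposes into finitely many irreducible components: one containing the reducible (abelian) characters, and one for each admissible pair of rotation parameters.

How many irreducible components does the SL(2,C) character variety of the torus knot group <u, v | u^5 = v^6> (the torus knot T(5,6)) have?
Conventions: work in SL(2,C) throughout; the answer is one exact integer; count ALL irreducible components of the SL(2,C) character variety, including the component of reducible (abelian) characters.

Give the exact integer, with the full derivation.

For T(5,6): irreducibility forces the central element u^5 = v^6 to one of +I, -I.
This locks tr(u) to 2*cos(pi*alpha/5), alpha in 1..4, and tr(v) to 2*cos(pi*beta/6), beta in 1..5, on each component of irreducible characters.
u^5 = (-1)^alpha I and v^6 = (-1)^beta I must agree, so alpha and beta have equal parity.
Counting: 2 odd alphas x 3 odd betas + 2 even alphas x 2 even betas = 6 + 4 = 10.
That is 10 components of irreducible characters, and with the reducible (abelian) component the total is 11.

11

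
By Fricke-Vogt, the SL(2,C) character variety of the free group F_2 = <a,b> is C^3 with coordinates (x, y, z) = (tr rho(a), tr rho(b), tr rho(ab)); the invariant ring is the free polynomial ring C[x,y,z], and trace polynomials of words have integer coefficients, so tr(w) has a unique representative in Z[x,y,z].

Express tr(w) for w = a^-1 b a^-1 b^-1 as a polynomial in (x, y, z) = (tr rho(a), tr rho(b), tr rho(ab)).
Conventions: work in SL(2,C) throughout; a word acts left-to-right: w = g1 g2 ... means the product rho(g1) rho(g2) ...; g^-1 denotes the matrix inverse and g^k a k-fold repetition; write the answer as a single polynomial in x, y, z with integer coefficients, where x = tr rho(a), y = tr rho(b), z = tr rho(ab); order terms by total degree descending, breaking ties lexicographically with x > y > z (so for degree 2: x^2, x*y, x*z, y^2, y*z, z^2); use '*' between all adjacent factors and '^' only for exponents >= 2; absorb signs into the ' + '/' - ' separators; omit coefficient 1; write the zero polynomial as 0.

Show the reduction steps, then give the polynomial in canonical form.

tr(b a^-1) = tr(b) * tr(a) - tr(b a)   [inverse elimination on a] = x*y - z
reduce: tr(a^-1 b a^-1) = tr(b a^-1) * tr(a) - tr(b)   [inverse elimination on a] = x^2*y - x*z - y
so tr(b^2) = tr(b) * tr(b) - tr(1)   [square of b] = y^2 - 2
reduce: tr(b^2 a) = tr(b) * tr(a b) - tr(a)   [square of b] = y*z - x
tr(b a^-1 b) = tr(b^2) * tr(a) - tr(b^2 a)   [inverse elimination on a] = x*y^2 - y*z - x
tr(b a b a) = tr(b a) * tr(b a) - tr(1)   [split at a repeated b] = z^2 - 2
tr(b a^-1 b a) = tr(b a b) * tr(a) - tr(b a b a)   [inverse elimination on a] = x*y*z - x^2 - z^2 + 2
tr(a^-1 b a^-1 b) = tr(b a^-1 b) * tr(a) - tr(b a^-1 b a)   [inverse elimination on a] = x^2*y^2 - 2*x*y*z + z^2 - 2
tr(a^-1 b a^-1 b^-1) = tr(a^-1 b a^-1) * tr(b) - tr(a^-1 b a^-1 b)   [inverse elimination on b] = x*y*z - y^2 - z^2 + 2

x*y*z - y^2 - z^2 + 2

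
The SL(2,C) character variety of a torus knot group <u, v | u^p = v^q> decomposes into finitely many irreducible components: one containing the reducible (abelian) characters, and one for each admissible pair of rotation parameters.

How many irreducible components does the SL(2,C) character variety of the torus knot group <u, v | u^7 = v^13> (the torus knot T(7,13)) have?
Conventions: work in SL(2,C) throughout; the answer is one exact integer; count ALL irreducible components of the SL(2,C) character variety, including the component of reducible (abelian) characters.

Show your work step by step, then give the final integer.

Gamma = < u, v | u^7 = v^13 > (torus knot T(7,13)); the central element u^7 = v^13 acts as +I or -I in any irreducible SL(2,C) representation.
So on each irreducible component the traces are pinned: tr(u) = 2*cos(pi*alpha/7) with 1 <= alpha <= 6, tr(v) = 2*cos(pi*beta/13) with 1 <= beta <= 12.
u^7 = (-1)^alpha I and v^13 = (-1)^beta I must agree, so alpha and beta have equal parity.
Enumerate parity-matched pairs: 3*6 odd-odd plus 3*6 even-even gives 36.
Total: 36 irreducible-character components + 1 reducible (abelian) component = 37.

37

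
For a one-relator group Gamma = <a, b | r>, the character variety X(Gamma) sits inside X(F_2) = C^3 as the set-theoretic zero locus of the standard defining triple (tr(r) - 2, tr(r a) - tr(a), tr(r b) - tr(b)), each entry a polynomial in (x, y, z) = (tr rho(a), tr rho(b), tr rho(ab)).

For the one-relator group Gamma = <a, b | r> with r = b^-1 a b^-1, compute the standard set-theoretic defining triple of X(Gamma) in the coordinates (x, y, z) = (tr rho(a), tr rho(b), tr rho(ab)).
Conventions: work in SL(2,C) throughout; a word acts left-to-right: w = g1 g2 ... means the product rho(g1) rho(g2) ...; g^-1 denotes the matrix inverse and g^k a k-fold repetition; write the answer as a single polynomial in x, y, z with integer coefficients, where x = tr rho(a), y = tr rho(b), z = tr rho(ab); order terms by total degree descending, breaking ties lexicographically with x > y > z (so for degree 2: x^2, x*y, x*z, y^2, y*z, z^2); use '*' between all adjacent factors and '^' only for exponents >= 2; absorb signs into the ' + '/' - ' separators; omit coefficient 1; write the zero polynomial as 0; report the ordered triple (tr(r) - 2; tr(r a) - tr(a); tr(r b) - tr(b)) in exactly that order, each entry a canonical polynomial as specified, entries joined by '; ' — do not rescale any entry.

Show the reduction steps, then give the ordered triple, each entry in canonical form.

tr(a b^-1) = tr(a) tr(b) - tr(a b)   [inverse elimination on b] = x*y - z
tr(b^-1 a b^-1) = tr(a b^-1) tr(b) - tr(a)   [inverse elimination on b] = x*y^2 - y*z - x
tr(a^2) = tr(a) tr(a) - tr(1) = x^2 - 2
tr(a^2 b) = tr(a) tr(b a) - tr(b) = x*z - y
tr(a b^-1 a) = tr(a^2) tr(b) - tr(a^2 b) = x^2*y - x*z - y
tr(a b a b) = tr(a b) tr(a b) - tr(1)   [split at repeated a] = z^2 - 2
tr(a b^-1 a b) = tr(a b a) tr(b) - tr(a b a b) = x*y*z - y^2 - z^2 + 2
tr(b^-1 a b^-1 a) = tr(a b^-1 a) tr(b) - tr(a b^-1 a b) = x^2*y^2 - 2*x*y*z + z^2 - 2
assemble the triple (tr(r) - 2; tr(r a) - x; tr(r b) - y)

x*y^2 - y*z - x - 2; x^2*y^2 - 2*x*y*z + z^2 - x - 2; x*y - y - z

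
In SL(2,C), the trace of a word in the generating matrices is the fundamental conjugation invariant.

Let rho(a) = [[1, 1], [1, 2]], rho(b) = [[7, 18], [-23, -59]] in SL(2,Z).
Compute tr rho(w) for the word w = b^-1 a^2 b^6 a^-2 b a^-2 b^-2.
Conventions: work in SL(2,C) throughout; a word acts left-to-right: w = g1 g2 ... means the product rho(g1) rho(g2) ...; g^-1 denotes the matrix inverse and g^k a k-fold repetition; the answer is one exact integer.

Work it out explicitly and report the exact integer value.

rho(b^-1) = [[-59, -18], [23, 7]]
... * rho(a) = [[1, 1], [1, 2]]  ->  [[-77, -95], [30, 37]]
... * rho(a) = [[1, 1], [1, 2]]  ->  [[-172, -267], [67, 104]]
... * rho(b) = [[7, 18], [-23, -59]]  ->  [[4937, 12657], [-1923, -4930]]
... * rho(b) = [[7, 18], [-23, -59]]  ->  [[-256552, -657897], [99929, 256256]]
... * rho(b) = [[7, 18], [-23, -59]]  ->  [[13335767, 34197987], [-5194385, -13320382]]
... * rho(b) = [[7, 18], [-23, -59]]  ->  [[-693203332, -1777637427], [270008091, 692403608]]
... * rho(b) = [[7, 18], [-23, -59]]  ->  [[36033237497, 92402948217], [-14035226347, -35991667234]]
... * rho(b) = [[7, 18], [-23, -59]]  ->  [[-1873035146512, -4803175669857], [729561761953, 1870874292560]]
... * rho(a^-1) = [[2, -1], [-1, 1]]  ->  [[1057105376833, -2930140523345], [-411750768654, 1141312530607]]
... * rho(a^-1) = [[2, -1], [-1, 1]]  ->  [[5044351277011, -3987245900178], [-1964814067915, 1553063299261]]
... * rho(b) = [[7, 18], [-23, -59]]  ->  [[127017114643171, 326045831096700], [-49474154358408, -126997387878869]]
... * rho(a^-1) = [[2, -1], [-1, 1]]  ->  [[-72011601810358, 199028716453529], [28049079162053, -77523233520461]]
... * rho(a^-1) = [[2, -1], [-1, 1]]  ->  [[-343051920074245, 271040318263887], [133621391844567, -105572312682514]]
... * rho(b^-1) = [[-59, -18], [23, 7]]  ->  [[26473990604449856, 8072216789183619], [-10311825310527275, -3144191241979804]]
... * rho(b^-1) = [[-59, -18], [23, 7]]  ->  [[-1376304459511318267, -420026313355812075], [536081294755573733, 163603516895632322]]
tr = -1376304459511318267 + 163603516895632322 = -1212700942615685945

-1212700942615685945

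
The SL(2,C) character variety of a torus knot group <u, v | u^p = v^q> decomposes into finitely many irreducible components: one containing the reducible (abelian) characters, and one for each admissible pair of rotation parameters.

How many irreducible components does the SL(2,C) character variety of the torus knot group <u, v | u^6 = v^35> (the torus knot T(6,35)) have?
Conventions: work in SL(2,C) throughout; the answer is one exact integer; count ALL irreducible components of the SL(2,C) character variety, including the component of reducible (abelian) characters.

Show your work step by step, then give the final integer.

86

Gamma = < u, v | u^6 = v^35 > (torus knot T(6,35)); the central element u^6 = v^35 acts as +I or -I in any irreducible SL(2,C) representation.
This locks tr(u) to 2*cos(pi*alpha/6), alpha in 1..5, and tr(v) to 2*cos(pi*beta/35), beta in 1..34, on each component of irreducible characters.
The two central values (-1)^alpha I and (-1)^beta I must be the same matrix, so alpha and beta share a parity.
Enumerate parity-matched pairs: 3*17 odd-odd plus 2*17 even-even gives 85.
Total: 85 irreducible-character components + 1 reducible (abelian) component = 86.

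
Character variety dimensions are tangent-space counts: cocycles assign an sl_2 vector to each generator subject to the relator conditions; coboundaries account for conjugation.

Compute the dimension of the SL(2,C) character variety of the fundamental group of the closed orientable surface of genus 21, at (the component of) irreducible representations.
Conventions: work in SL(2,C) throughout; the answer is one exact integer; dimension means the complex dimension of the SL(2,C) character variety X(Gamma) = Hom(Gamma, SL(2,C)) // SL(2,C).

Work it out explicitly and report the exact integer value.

120

pi_1 of the closed genus-21 surface has 42 generators bound by the single product-of-commutators relator.
Unconstrained cocycle data is one sl_2 vector per generator (126 dimensions), cut by the relator condition d_2(z) = 0.
d_2 is surjective at irreducible rho (its cokernel H^2 is dual to H^0 = 0), so dim Z^1 = 126 - 3 = 123.
As always at irreducible rho, dim B^1 = 3.
Hence dim X = 123 - 3 = 120.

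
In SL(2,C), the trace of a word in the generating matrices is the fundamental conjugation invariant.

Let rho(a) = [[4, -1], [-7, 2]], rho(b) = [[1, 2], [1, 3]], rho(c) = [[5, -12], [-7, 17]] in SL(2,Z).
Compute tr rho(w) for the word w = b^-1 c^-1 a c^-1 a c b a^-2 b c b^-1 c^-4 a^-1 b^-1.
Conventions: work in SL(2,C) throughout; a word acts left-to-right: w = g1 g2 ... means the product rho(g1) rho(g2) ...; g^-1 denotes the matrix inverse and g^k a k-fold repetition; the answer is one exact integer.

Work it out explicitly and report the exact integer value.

189274811942502

rho(b^-1) = [[3, -2], [-1, 1]]
... * rho(c^-1) = [[17, 12], [7, 5]]  ->  [[37, 26], [-10, -7]]
... * rho(a) = [[4, -1], [-7, 2]]  ->  [[-34, 15], [9, -4]]
... * rho(c^-1) = [[17, 12], [7, 5]]  ->  [[-473, -333], [125, 88]]
... * rho(a) = [[4, -1], [-7, 2]]  ->  [[439, -193], [-116, 51]]
... * rho(c) = [[5, -12], [-7, 17]]  ->  [[3546, -8549], [-937, 2259]]
... * rho(b) = [[1, 2], [1, 3]]  ->  [[-5003, -18555], [1322, 4903]]
... * rho(a^-1) = [[2, 1], [7, 4]]  ->  [[-139891, -79223], [36965, 20934]]
... * rho(a^-1) = [[2, 1], [7, 4]]  ->  [[-834343, -456783], [220468, 120701]]
... * rho(b) = [[1, 2], [1, 3]]  ->  [[-1291126, -3039035], [341169, 803039]]
... * rho(c) = [[5, -12], [-7, 17]]  ->  [[14817615, -36170083], [-3915428, 9557635]]
... * rho(b^-1) = [[3, -2], [-1, 1]]  ->  [[80622928, -65805313], [-21303919, 17388491]]
... * rho(c^-1) = [[17, 12], [7, 5]]  ->  [[909952585, 638448571], [-240447186, -168704573]]
... * rho(c^-1) = [[17, 12], [7, 5]]  ->  [[19938333942, 14111673875], [-5268534173, -3728889097]]
... * rho(c^-1) = [[17, 12], [7, 5]]  ->  [[437733394139, 309818376679], [-115667304620, -81866855561]]
... * rho(c^-1) = [[17, 12], [7, 5]]  ->  [[9610196337116, 6801892613063], [-2539412167467, -1797341933245]]
... * rho(a^-1) = [[2, 1], [7, 4]]  ->  [[66833640965673, 36817766789368], [-17660217867649, -9728779900447]]
... * rho(b^-1) = [[3, -2], [-1, 1]]  ->  [[163683156107651, -96849515141978], [-43251873702500, 25591655834851]]
tr = 163683156107651 + 25591655834851 = 189274811942502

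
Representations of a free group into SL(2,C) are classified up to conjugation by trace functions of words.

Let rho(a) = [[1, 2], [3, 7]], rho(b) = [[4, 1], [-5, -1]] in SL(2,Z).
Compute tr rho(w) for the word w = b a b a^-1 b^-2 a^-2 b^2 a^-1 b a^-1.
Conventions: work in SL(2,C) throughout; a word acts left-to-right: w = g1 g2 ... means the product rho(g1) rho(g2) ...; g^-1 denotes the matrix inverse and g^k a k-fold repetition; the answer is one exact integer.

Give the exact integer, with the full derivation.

396425287

rho(b) = [[4, 1], [-5, -1]]
... * rho(a) = [[1, 2], [3, 7]]  ->  [[7, 15], [-8, -17]]
... * rho(b) = [[4, 1], [-5, -1]]  ->  [[-47, -8], [53, 9]]
... * rho(a^-1) = [[7, -2], [-3, 1]]  ->  [[-305, 86], [344, -97]]
... * rho(b^-1) = [[-1, -1], [5, 4]]  ->  [[735, 649], [-829, -732]]
... * rho(b^-1) = [[-1, -1], [5, 4]]  ->  [[2510, 1861], [-2831, -2099]]
... * rho(a^-1) = [[7, -2], [-3, 1]]  ->  [[11987, -3159], [-13520, 3563]]
... * rho(a^-1) = [[7, -2], [-3, 1]]  ->  [[93386, -27133], [-105329, 30603]]
... * rho(b) = [[4, 1], [-5, -1]]  ->  [[509209, 120519], [-574331, -135932]]
... * rho(b) = [[4, 1], [-5, -1]]  ->  [[1434241, 388690], [-1617664, -438399]]
... * rho(a^-1) = [[7, -2], [-3, 1]]  ->  [[8873617, -2479792], [-10008451, 2796929]]
... * rho(b) = [[4, 1], [-5, -1]]  ->  [[47893428, 11353409], [-54018449, -12805380]]
... * rho(a^-1) = [[7, -2], [-3, 1]]  ->  [[301193769, -84433447], [-339713003, 95231518]]
tr = 301193769 + 95231518 = 396425287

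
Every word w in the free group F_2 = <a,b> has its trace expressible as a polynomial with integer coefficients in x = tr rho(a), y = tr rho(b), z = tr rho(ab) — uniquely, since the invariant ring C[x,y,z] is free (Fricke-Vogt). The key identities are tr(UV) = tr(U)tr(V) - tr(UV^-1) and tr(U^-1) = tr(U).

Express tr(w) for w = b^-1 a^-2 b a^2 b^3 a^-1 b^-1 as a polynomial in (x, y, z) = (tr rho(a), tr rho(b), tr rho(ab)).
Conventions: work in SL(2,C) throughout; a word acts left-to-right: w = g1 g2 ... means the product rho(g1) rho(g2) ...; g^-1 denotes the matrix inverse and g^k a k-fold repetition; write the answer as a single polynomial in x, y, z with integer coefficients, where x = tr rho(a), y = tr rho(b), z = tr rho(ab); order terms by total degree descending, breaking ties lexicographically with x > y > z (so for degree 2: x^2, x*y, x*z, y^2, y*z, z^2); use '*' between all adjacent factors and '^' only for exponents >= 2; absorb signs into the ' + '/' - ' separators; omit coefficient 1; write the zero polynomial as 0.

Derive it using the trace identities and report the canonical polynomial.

tr(b a b) = tr(b) tr(a b) - tr(a)  (reduce the b square) = y*z - x
tr(b^3 a) = tr(b) tr(b a b) - tr(b a)  (reduce the b square) = y^2*z - x*y - z
tr(b^2) = tr(b) tr(b) - tr(1)  (reduce the b square) = y^2 - 2
tr(b^3) = tr(b) tr(b^2) - tr(b)  (reduce the b square) = y^3 - 3*y
tr(b a^2 b^2) = tr(a) tr(b^3 a) - tr(b^3)  (reduce the a square) = x*y^2*z - x^2*y - y^3 - x*z + 3*y
tr(a b a b) = tr(a b) tr(a b) - tr(1)  (split on a) = z^2 - 2
tr(a b a) = tr(a) tr(b a) - tr(b)  (reduce the a square) = x*z - y
tr(b^2 a b a) = tr(b) tr(a b a b) - tr(a b a)  (reduce the b square) = y*z^2 - x*z - y
tr(b a^2 b^2 a) = tr(a) tr(b^2 a b a) - tr(b^2 a b)  (reduce the a square) = x*y*z^2 - x^2*z - y^2*z + z
tr(a^-1 b a^2 b^2) = tr(b a^2 b^2) tr(a) - tr(b a^2 b^2 a)  (eliminate a^-1) = x^2*y^2*z - x^3*y - x*y^3 - x*y*z^2 + y^2*z + 3*x*y - z
tr(a^-2 b a^2 b^2) = tr(a^-1 b a^2 b^2) tr(a) - tr(a^-1 b a^2 b^2 a)  (eliminate a^-1) = x^3*y^2*z - x^4*y - x^2*y^3 - x^2*y*z^2 + 4*x^2*y + y^3 - 3*y
tr(b^4 a) = tr(b) tr(b^2 a b) - tr(b^2 a)  (reduce the b square) = y^3*z - x*y^2 - 2*y*z + x
tr(b^4) = tr(b) tr(b^3) - tr(b^2)  (reduce the b square) = y^4 - 4*y^2 + 2
tr(b a^2 b^3) = tr(a) tr(b^4 a) - tr(b^4)  (reduce the a square) = x*y^3*z - x^2*y^2 - y^4 - 2*x*y*z + x^2 + 4*y^2 - 2
tr(a^2) = tr(a) tr(a) - tr(1)  (reduce the a square) = x^2 - 2
tr(b^2 a^2) = tr(b) tr(a^2 b) - tr(a^2)  (reduce the b square) = x*y*z - x^2 - y^2 + 2
tr(a^2 b^2 a) = tr(a) tr(b^2 a^2) - tr(b^2 a)  (reduce the a square) = x^2*y*z - x^3 - x*y^2 - y*z + 3*x
tr(a b^2 a^2 b^2) = tr(b) tr(a^2 b^2 a b) - tr(a^2 b^2 a)  (reduce the b square) = x*y^2*z^2 - 2*x^2*y*z - y^3*z + x^3 + x*y^2 + 2*y*z - 3*x
tr(a b^2 a^2 b) = tr(a) tr(b a b^2 a) - tr(b a b^2)  (reduce the a square) = x*y*z^2 - x^2*z - y^2*z + z
tr(b a^2 b^3 a b) = tr(b) tr(a b^2 a^2 b^2) - tr(a b^2 a^2 b)  (reduce the b square) = x*y^3*z^2 - 2*x^2*y^2*z - y^4*z + x^3*y + x*y^3 - x*y*z^2 + x^2*z + 3*y^2*z - 3*x*y - z
tr(b a b a b a) = tr(a b) tr(a b a b) - tr(a^-1 b^-1)  (split on a) = z^3 - 3*z
tr(a b a b a^2 b) = tr(a) tr(b a b a b a) - tr(b a b a b)  (reduce the a square) = x*z^3 - y*z^2 - 2*x*z + y
tr(b a b a^2) = tr(a) tr(b a b a) - tr(b a b)  (reduce the a square) = x*z^2 - y*z - x
tr(a b a b a^2) = tr(a) tr(b a b a^2) - tr(b a b a)  (reduce the a square) = x^2*z^2 - x*y*z - x^2 - z^2 + 2
tr(b a b a b a^2 b) = tr(b) tr(a b a b a^2 b) - tr(a b a b a^2)  (reduce the b square) = x*y*z^3 - x^2*z^2 - y^2*z^2 - x*y*z + x^2 + y^2 + z^2 - 2
tr(b a^2 b^3 a b a) = tr(b) tr(b a b a b a^2 b) - tr(b a b a b a^2)  (reduce the b square) = x*y^2*z^3 - x^2*y*z^2 - y^3*z^2 - x*y^2*z - x*z^3 + x^2*y + y^3 + 2*y*z^2 + 2*x*z - 3*y
tr(a^-1 b a^2 b^3 a b) = tr(b a^2 b^3 a b) tr(a) - tr(b a^2 b^3 a b a)  (eliminate a^-1) = x^2*y^3*z^2 - 2*x^3*y^2*z - x*y^4*z - x*y^2*z^3 + x^4*y + x^2*y^3 + y^3*z^2 + x^3*z + 4*x*y^2*z + x*z^3 - 4*x^2*y - y^3 - 2*y*z^2 - 3*x*z + 3*y
tr(b a^2 b^3 a b^-1 a^-1) = tr(a^-1 b a^2 b^3 a) tr(b) - tr(a^-1 b a^2 b^3 a b)  (eliminate b^-1) = -x^2*y^3*z^2 + 2*x^3*y^2*z + 2*x*y^4*z + x*y^2*z^3 - x^4*y - 2*x^2*y^3 - y^5 - y^3*z^2 - x^3*z - 6*x*y^2*z - x*z^3 + 5*x^2*y + 5*y^3 + 2*y*z^2 + 3*x*z - 5*y
tr(a^3 b) = tr(a) tr(b a^2) - tr(b a)  (reduce the a square) = x^2*z - x*y - z
tr(a^2 b^3 a) = tr(b) tr(a^3 b^2) - tr(a^3 b)  (reduce the b square) = x^2*y^2*z - x^3*y - x*y^3 - x^2*z - y^2*z + 4*x*y + z
tr(b^-1 a^-2 b a^2 b^3 a) = tr(b a^2 b^3 a b^-1 a^-1) tr(a) - tr(b a^2 b^3 a b^-1)  (eliminate a^-1) = -x^3*y^3*z^2 + 2*x^4*y^2*z + 2*x^2*y^4*z + x^2*y^2*z^3 - x^5*y - 2*x^3*y^3 - x*y^5 - x*y^3*z^2 - x^4*z - 7*x^2*y^2*z - x^2*z^3 + 6*x^3*y + 6*x*y^3 + 2*x*y*z^2 + 4*x^2*z + y^2*z - 9*x*y - z
tr(a^-2 b a^2 b^3 a^-1 b^-1) = tr(b^-1 a^-2 b a^2 b^3) tr(a) - tr(b^-1 a^-2 b a^2 b^3 a)  (eliminate a^-1) = x^3*y^3*z^2 - x^4*y^2*z - 2*x^2*y^4*z - x^2*y^2*z^3 + x^3*y^3 - x^3*y*z^2 + x*y^5 + x*y^3*z^2 + x^4*z + 7*x^2*y^2*z + x^2*z^3 - 2*x^3*y - 5*x*y^3 - 2*x*y*z^2 - 4*x^2*z - y^2*z + 6*x*y + z
tr(b^3 a b a) = tr(b) tr(b a b a b) - tr(b a b a)  (reduce the b square) = y^2*z^2 - x*y*z - y^2 - z^2 + 2
tr(b a^2 b^3 a) = tr(a) tr(b^3 a b a) - tr(b^3 a b)  (reduce the a square) = x*y^2*z^2 - x^2*y*z - y^3*z - x*z^2 + 2*y*z + x
tr(a^-1 b a^2 b^3) = tr(b a^2 b^3) tr(a) - tr(b a^2 b^3 a)  (eliminate a^-1) = x^2*y^3*z - x^3*y^2 - x*y^4 - x*y^2*z^2 - x^2*y*z + y^3*z + x^3 + 4*x*y^2 + x*z^2 - 2*y*z - 3*x
tr(a^-1 b a^2 b^3 a^-1) = tr(a^-1 b a^2 b^3) tr(a) - tr(a^-1 b a^2 b^3 a)  (eliminate a^-1) = x^3*y^3*z - x^4*y^2 - x^2*y^4 - x^2*y^2*z^2 - x^3*y*z + x^4 + 5*x^2*y^2 + x^2*z^2 + y^4 - 4*x^2 - 4*y^2 + 2
tr(a^-2 b a^2 b^3 a^-1) = tr(a^-1 b a^2 b^3 a^-1) tr(a) - tr(a^-1 b a^2 b^3)  (eliminate a^-1) = x^4*y^3*z - x^5*y^2 - x^3*y^4 - x^3*y^2*z^2 - x^4*y*z - x^2*y^3*z + x^5 + 6*x^3*y^2 + x^3*z^2 + 2*x*y^4 + x*y^2*z^2 + x^2*y*z - y^3*z - 5*x^3 - 8*x*y^2 - x*z^2 + 2*y*z + 5*x
tr(b^-1 a^-2 b a^2 b^3 a^-1 b^-1) = tr(a^-2 b a^2 b^3 a^-1 b^-1) tr(b) - tr(a^-2 b a^2 b^3 a^-1)  (eliminate b^-1) = x^3*y^4*z^2 - 2*x^4*y^3*z - 2*x^2*y^5*z - x^2*y^3*z^3 + x^5*y^2 + 2*x^3*y^4 + x*y^6 + x*y^4*z^2 + 2*x^4*y*z + 8*x^2*y^3*z + x^2*y*z^3 - x^5 - 8*x^3*y^2 - x^3*z^2 - 7*x*y^4 - 3*x*y^2*z^2 - 5*x^2*y*z + 5*x^3 + 14*x*y^2 + x*z^2 - y*z - 5*x

x^3*y^4*z^2 - 2*x^4*y^3*z - 2*x^2*y^5*z - x^2*y^3*z^3 + x^5*y^2 + 2*x^3*y^4 + x*y^6 + x*y^4*z^2 + 2*x^4*y*z + 8*x^2*y^3*z + x^2*y*z^3 - x^5 - 8*x^3*y^2 - x^3*z^2 - 7*x*y^4 - 3*x*y^2*z^2 - 5*x^2*y*z + 5*x^3 + 14*x*y^2 + x*z^2 - y*z - 5*x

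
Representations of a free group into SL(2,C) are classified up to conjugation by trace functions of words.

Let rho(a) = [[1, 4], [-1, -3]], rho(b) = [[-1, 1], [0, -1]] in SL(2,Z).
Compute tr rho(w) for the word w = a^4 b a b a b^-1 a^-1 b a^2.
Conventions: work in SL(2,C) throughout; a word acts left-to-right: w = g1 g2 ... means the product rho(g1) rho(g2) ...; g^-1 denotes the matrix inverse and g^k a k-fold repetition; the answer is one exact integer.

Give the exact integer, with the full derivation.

rho(a) = [[1, 4], [-1, -3]]
... * rho(a) = [[1, 4], [-1, -3]]  ->  [[-3, -8], [2, 5]]
... * rho(a) = [[1, 4], [-1, -3]]  ->  [[5, 12], [-3, -7]]
... * rho(a) = [[1, 4], [-1, -3]]  ->  [[-7, -16], [4, 9]]
... * rho(b) = [[-1, 1], [0, -1]]  ->  [[7, 9], [-4, -5]]
... * rho(a) = [[1, 4], [-1, -3]]  ->  [[-2, 1], [1, -1]]
... * rho(b) = [[-1, 1], [0, -1]]  ->  [[2, -3], [-1, 2]]
... * rho(a) = [[1, 4], [-1, -3]]  ->  [[5, 17], [-3, -10]]
... * rho(b^-1) = [[-1, -1], [0, -1]]  ->  [[-5, -22], [3, 13]]
... * rho(a^-1) = [[-3, -4], [1, 1]]  ->  [[-7, -2], [4, 1]]
... * rho(b) = [[-1, 1], [0, -1]]  ->  [[7, -5], [-4, 3]]
... * rho(a) = [[1, 4], [-1, -3]]  ->  [[12, 43], [-7, -25]]
... * rho(a) = [[1, 4], [-1, -3]]  ->  [[-31, -81], [18, 47]]
tr = -31 + 47 = 16

16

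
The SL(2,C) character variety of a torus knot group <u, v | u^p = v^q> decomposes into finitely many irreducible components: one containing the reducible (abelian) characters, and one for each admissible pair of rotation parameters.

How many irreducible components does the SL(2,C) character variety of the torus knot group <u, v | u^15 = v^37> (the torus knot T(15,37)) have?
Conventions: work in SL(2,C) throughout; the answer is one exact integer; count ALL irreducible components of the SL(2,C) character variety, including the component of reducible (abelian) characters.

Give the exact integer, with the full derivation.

253

In the torus knot group T(15,37), u^15 = v^37 is central, so an irreducible representation sends it to +I or -I (Schur).
This locks tr(u) to 2*cos(pi*alpha/15), alpha in 1..14, and tr(v) to 2*cos(pi*beta/37), beta in 1..36, on each component of irreducible characters.
u^15 = (-1)^alpha I and v^37 = (-1)^beta I must agree, so alpha and beta have equal parity.
Counting: 7 odd alphas x 18 odd betas + 7 even alphas x 18 even betas = 126 + 126 = 252.
components with irreducible characters: 252; plus the single component of reducible (abelian) characters: total 253.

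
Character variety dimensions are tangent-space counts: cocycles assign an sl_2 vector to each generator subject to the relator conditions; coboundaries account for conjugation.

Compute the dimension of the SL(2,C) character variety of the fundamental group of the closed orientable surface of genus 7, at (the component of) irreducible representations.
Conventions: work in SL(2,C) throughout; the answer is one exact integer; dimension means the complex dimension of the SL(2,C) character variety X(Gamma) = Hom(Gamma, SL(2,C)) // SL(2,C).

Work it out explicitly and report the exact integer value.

36

The genus-7 surface group: 2g = 14 generators, one relator prod [a_i, b_i].
Before the relator condition, cocycle space has dim 3*14 = 42.
d_2 is surjective at irreducible rho (its cokernel H^2 is dual to H^0 = 0), so dim Z^1 = 42 - 3 = 39.
Coboundaries contribute dim B^1 = 3 (injective at irreducible rho).
dim H^1 = 39 - 3 = 36 = dim X.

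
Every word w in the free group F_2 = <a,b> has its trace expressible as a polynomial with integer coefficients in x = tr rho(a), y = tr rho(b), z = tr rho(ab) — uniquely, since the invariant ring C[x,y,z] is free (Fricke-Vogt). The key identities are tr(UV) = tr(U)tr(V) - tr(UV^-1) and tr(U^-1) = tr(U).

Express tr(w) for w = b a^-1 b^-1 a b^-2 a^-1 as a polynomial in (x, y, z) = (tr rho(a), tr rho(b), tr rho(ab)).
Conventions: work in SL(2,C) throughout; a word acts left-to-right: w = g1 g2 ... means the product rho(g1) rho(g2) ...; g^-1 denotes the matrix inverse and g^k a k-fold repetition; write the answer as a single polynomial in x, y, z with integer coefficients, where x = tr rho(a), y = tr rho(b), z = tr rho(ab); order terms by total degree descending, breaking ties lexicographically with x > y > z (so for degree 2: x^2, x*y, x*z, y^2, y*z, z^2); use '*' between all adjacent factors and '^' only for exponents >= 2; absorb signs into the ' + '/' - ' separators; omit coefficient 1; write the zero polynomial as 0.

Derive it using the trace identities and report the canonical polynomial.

x^2*y^3*z - x^3*y^2 - x*y^4 - 2*x*y^2*z^2 + x^2*y*z + y^3*z + y*z^3 + 4*x*y^2 - 3*y*z - x

so trace(b^-1) = trace(b) = y
so trace(b^-1 a) = trace(a) * trace(b) - trace(a b)  (eliminate b^-1) = x*y - z
reduce: trace(b^-1 a^-1) = trace(b^-1) * trace(a) - trace(b^-1 a)  (eliminate a^-1) = z
trace(b^2 a) = trace(b) * trace(a b) - trace(a)  (reduce the b square) = y*z - x
so trace(b^2) = trace(b) * trace(b) - trace(1)  (reduce the b square) = y^2 - 2
reduce: trace(a b^2 a) = trace(a) * trace(b^2 a) - trace(b^2)  (reduce the a square) = x*y*z - x^2 - y^2 + 2
trace(a b a b) = trace(a b) * trace(a b) - trace(1)  (split on a) = z^2 - 2
so trace(a b a) = trace(a) * trace(b a) - trace(b)  (reduce the a square) = x*z - y
trace(a b^2 a b) = trace(b) * trace(a b a b) - trace(a b a)  (reduce the b square) = y*z^2 - x*z - y
trace(b^2 a b^-1 a) = trace(a b^2 a) * trace(b) - trace(a b^2 a b)  (eliminate b^-1) = x*y^2*z - x^2*y - y^3 - y*z^2 + x*z + 3*y
trace(a^-1 b^2 a b^-1) = trace(b^2 a b^-1) * trace(a) - trace(b^2 a b^-1 a)  (eliminate a^-1) = -x*y^2*z + x^2*y + y^3 + y*z^2 - 3*y
reduce: trace(b a b^-2 a^-1 b) = trace(a^-1 b^2 a b^-1) * trace(b) - trace(a^-1 b^2 a)  (eliminate b^-1) = -x*y^3*z + x^2*y^2 + y^4 + y^2*z^2 - 4*y^2 + 2
so trace(b a b a b a) = trace(b a b a) * trace(b a) - trace(a b)  (split on b) = z^3 - 3*z
reduce: trace(a^-1 b a b a b) = trace(b a b a b) * trace(a) - trace(b a b a b a)  (eliminate a^-1) = x*y*z^2 - x^2*z - z^3 - x*y + 3*z
reduce: trace(a^-1 b a b a b^-1) = trace(a^-1 b a b a) * trace(b) - trace(a^-1 b a b a b)  (eliminate b^-1) = -x*y*z^2 + x^2*z + y^2*z + z^3 - 3*z
trace(b a b^-2 a^-1 b a) = trace(a^-1 b a b a b^-1) * trace(b) - trace(a^-1 b a b a)  (eliminate b^-1) = -x*y^2*z^2 + x^2*y*z + y^3*z + y*z^3 - 4*y*z + x
trace(a b^-2 a^-1 b a^-1 b) = trace(b a b^-2 a^-1 b) * trace(a) - trace(b a b^-2 a^-1 b a)  (eliminate a^-1) = -x^2*y^3*z + x^3*y^2 + x*y^4 + 2*x*y^2*z^2 - x^2*y*z - y^3*z - y*z^3 - 4*x*y^2 + 4*y*z + x
trace(b a^-1 b^-1 a b^-2 a^-1) = trace(a b^-2 a^-1 b a^-1) * trace(b) - trace(a b^-2 a^-1 b a^-1 b)  (eliminate b^-1) = x^2*y^3*z - x^3*y^2 - x*y^4 - 2*x*y^2*z^2 + x^2*y*z + y^3*z + y*z^3 + 4*x*y^2 - 3*y*z - x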